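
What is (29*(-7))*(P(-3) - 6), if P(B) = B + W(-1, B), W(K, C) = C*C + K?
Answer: 203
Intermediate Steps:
W(K, C) = K + C² (W(K, C) = C² + K = K + C²)
P(B) = -1 + B + B² (P(B) = B + (-1 + B²) = -1 + B + B²)
(29*(-7))*(P(-3) - 6) = (29*(-7))*((-1 - 3 + (-3)²) - 6) = -203*((-1 - 3 + 9) - 6) = -203*(5 - 6) = -203*(-1) = 203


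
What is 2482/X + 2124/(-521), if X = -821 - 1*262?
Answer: -3593414/564243 ≈ -6.3686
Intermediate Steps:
X = -1083 (X = -821 - 262 = -1083)
2482/X + 2124/(-521) = 2482/(-1083) + 2124/(-521) = 2482*(-1/1083) + 2124*(-1/521) = -2482/1083 - 2124/521 = -3593414/564243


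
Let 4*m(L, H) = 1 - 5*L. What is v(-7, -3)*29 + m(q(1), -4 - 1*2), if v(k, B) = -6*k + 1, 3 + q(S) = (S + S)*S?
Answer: 2497/2 ≈ 1248.5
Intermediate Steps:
q(S) = -3 + 2*S² (q(S) = -3 + (S + S)*S = -3 + (2*S)*S = -3 + 2*S²)
m(L, H) = ¼ - 5*L/4 (m(L, H) = (1 - 5*L)/4 = ¼ - 5*L/4)
v(k, B) = 1 - 6*k
v(-7, -3)*29 + m(q(1), -4 - 1*2) = (1 - 6*(-7))*29 + (¼ - 5*(-3 + 2*1²)/4) = (1 + 42)*29 + (¼ - 5*(-3 + 2*1)/4) = 43*29 + (¼ - 5*(-3 + 2)/4) = 1247 + (¼ - 5/4*(-1)) = 1247 + (¼ + 5/4) = 1247 + 3/2 = 2497/2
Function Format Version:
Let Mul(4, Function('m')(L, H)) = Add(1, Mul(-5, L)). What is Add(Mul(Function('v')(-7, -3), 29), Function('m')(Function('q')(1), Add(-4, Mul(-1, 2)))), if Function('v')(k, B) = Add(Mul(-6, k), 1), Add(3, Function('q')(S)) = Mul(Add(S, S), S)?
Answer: Rational(2497, 2) ≈ 1248.5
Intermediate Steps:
Function('q')(S) = Add(-3, Mul(2, Pow(S, 2))) (Function('q')(S) = Add(-3, Mul(Add(S, S), S)) = Add(-3, Mul(Mul(2, S), S)) = Add(-3, Mul(2, Pow(S, 2))))
Function('m')(L, H) = Add(Rational(1, 4), Mul(Rational(-5, 4), L)) (Function('m')(L, H) = Mul(Rational(1, 4), Add(1, Mul(-5, L))) = Add(Rational(1, 4), Mul(Rational(-5, 4), L)))
Function('v')(k, B) = Add(1, Mul(-6, k))
Add(Mul(Function('v')(-7, -3), 29), Function('m')(Function('q')(1), Add(-4, Mul(-1, 2)))) = Add(Mul(Add(1, Mul(-6, -7)), 29), Add(Rational(1, 4), Mul(Rational(-5, 4), Add(-3, Mul(2, Pow(1, 2)))))) = Add(Mul(Add(1, 42), 29), Add(Rational(1, 4), Mul(Rational(-5, 4), Add(-3, Mul(2, 1))))) = Add(Mul(43, 29), Add(Rational(1, 4), Mul(Rational(-5, 4), Add(-3, 2)))) = Add(1247, Add(Rational(1, 4), Mul(Rational(-5, 4), -1))) = Add(1247, Add(Rational(1, 4), Rational(5, 4))) = Add(1247, Rational(3, 2)) = Rational(2497, 2)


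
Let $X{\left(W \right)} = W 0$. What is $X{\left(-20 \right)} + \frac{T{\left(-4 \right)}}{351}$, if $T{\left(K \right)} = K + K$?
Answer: $- \frac{8}{351} \approx -0.022792$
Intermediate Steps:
$X{\left(W \right)} = 0$
$T{\left(K \right)} = 2 K$
$X{\left(-20 \right)} + \frac{T{\left(-4 \right)}}{351} = 0 + \frac{2 \left(-4\right)}{351} = 0 - \frac{8}{351} = - \frac{8}{351}$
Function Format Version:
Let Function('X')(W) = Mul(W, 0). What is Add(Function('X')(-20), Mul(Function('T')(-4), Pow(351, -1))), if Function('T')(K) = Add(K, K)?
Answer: Rational(-8, 351) ≈ -0.022792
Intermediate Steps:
Function('X')(W) = 0
Function('T')(K) = Mul(2, K)
Add(Function('X')(-20), Mul(Function('T')(-4), Pow(351, -1))) = Add(0, Mul(Mul(2, -4), Pow(351, -1))) = Add(0, Mul(-8, Rational(1, 351))) = Add(0, Rational(-8, 351)) = Rational(-8, 351)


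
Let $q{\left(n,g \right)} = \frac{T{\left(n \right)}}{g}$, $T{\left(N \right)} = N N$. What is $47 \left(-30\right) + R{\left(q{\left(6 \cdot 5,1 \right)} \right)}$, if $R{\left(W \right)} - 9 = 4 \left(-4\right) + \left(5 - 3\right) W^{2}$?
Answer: $1618583$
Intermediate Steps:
$T{\left(N \right)} = N^{2}$
$q{\left(n,g \right)} = \frac{n^{2}}{g}$
$R{\left(W \right)} = -7 + 2 W^{2}$ ($R{\left(W \right)} = 9 + \left(4 \left(-4\right) + \left(5 - 3\right) W^{2}\right) = 9 + \left(-16 + 2 W^{2}\right) = -7 + 2 W^{2}$)
$47 \left(-30\right) + R{\left(q{\left(6 \cdot 5,1 \right)} \right)} = 47 \left(-30\right) - \left(7 - 2 \left(\frac{\left(6 \cdot 5\right)^{2}}{1}\right)^{2}\right) = -1410 - \left(7 - 2 \left(1 \cdot 30^{2}\right)^{2}\right) = -1410 - \left(7 - 2 \left(1 \cdot 900\right)^{2}\right) = -1410 - \left(7 - 2 \cdot 900^{2}\right) = -1410 + \left(-7 + 2 \cdot 810000\right) = -1410 + \left(-7 + 1620000\right) = -1410 + 1619993 = 1618583$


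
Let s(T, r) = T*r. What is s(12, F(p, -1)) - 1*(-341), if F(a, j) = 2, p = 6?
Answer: 365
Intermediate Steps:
s(12, F(p, -1)) - 1*(-341) = 12*2 - 1*(-341) = 24 + 341 = 365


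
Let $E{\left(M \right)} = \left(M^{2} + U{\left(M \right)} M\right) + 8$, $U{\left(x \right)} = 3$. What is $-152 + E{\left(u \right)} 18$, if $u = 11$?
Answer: $2764$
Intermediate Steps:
$E{\left(M \right)} = 8 + M^{2} + 3 M$ ($E{\left(M \right)} = \left(M^{2} + 3 M\right) + 8 = 8 + M^{2} + 3 M$)
$-152 + E{\left(u \right)} 18 = -152 + \left(8 + 11^{2} + 3 \cdot 11\right) 18 = -152 + \left(8 + 121 + 33\right) 18 = -152 + 162 \cdot 18 = -152 + 2916 = 2764$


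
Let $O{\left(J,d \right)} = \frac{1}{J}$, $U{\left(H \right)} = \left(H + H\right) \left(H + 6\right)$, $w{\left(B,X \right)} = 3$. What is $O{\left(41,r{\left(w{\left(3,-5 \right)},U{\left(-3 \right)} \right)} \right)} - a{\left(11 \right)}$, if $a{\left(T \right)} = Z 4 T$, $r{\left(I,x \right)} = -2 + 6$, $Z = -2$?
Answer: $\frac{3609}{41} \approx 88.024$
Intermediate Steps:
$U{\left(H \right)} = 2 H \left(6 + H\right)$
$r{\left(I,x \right)} = 4$
$a{\left(T \right)} = - 8 T$ ($a{\left(T \right)} = \left(-2\right) 4 T = - 8 T$)
$O{\left(41,r{\left(w{\left(3,-5 \right)},U{\left(-3 \right)} \right)} \right)} - a{\left(11 \right)} = \frac{1}{41} - \left(-8\right) 11 = \frac{1}{41} - -88 = \frac{1}{41} + 88 = \frac{3609}{41}$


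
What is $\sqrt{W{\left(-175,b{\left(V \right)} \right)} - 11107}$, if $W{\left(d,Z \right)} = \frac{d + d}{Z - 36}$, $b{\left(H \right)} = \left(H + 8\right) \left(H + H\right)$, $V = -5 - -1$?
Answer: $\frac{i \sqrt{12833742}}{34} \approx 105.37 i$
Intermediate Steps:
$V = -4$ ($V = -5 + 1 = -4$)
$b{\left(H \right)} = 2 H \left(8 + H\right)$ ($b{\left(H \right)} = \left(8 + H\right) 2 H = 2 H \left(8 + H\right)$)
$W{\left(d,Z \right)} = \frac{2 d}{-36 + Z}$
$\sqrt{W{\left(-175,b{\left(V \right)} \right)} - 11107} = \sqrt{2 \left(-175\right) \frac{1}{-36 + 2 \left(-4\right) \left(8 - 4\right)} - 11107} = \sqrt{2 \left(-175\right) \frac{1}{-36 + 2 \left(-4\right) 4} - 11107} = \sqrt{2 \left(-175\right) \frac{1}{-36 - 32} - 11107} = \sqrt{2 \left(-175\right) \frac{1}{-68} - 11107} = \sqrt{2 \left(-175\right) \left(- \frac{1}{68}\right) - 11107} = \sqrt{\frac{175}{34} - 11107} = \sqrt{- \frac{377463}{34}} = \frac{i \sqrt{12833742}}{34}$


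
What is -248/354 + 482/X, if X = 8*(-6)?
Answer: -15211/1416 ≈ -10.742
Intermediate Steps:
X = -48
-248/354 + 482/X = -248/354 + 482/(-48) = -248*1/354 + 482*(-1/48) = -124/177 - 241/24 = -15211/1416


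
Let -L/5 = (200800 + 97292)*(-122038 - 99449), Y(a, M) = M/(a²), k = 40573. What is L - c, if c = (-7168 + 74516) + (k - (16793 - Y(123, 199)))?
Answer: 4994346490932869/15129 ≈ 3.3012e+11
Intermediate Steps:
Y(a, M) = M/a²
L = 330117514020 (L = -5*(200800 + 97292)*(-122038 - 99449) = -1490460*(-221487) = -5*(-66023502804) = 330117514020)
c = 1378675711/15129 (c = (-7168 + 74516) + (40573 - (16793 - 199/123²)) = 67348 + (40573 - (16793 - 199/15129)) = 67348 + (40573 - 1*254061098/15129) = 67348 + (40573 - 254061098/15129) = 67348 + 359767819/15129 = 1378675711/15129 ≈ 91128.)
L - c = 330117514020 - 1*1378675711/15129 = 330117514020 - 1378675711/15129 = 4994346490932869/15129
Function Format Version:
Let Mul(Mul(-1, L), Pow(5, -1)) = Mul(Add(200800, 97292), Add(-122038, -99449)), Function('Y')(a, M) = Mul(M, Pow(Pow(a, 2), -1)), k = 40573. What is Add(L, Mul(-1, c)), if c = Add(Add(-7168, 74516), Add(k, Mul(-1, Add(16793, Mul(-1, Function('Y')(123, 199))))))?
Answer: Rational(4994346490932869, 15129) ≈ 3.3012e+11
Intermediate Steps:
Function('Y')(a, M) = Mul(M, Pow(a, -2))
L = 330117514020 (L = Mul(-5, Mul(Add(200800, 97292), Add(-122038, -99449))) = Mul(-5, Mul(298092, -221487)) = Mul(-5, -66023502804) = 330117514020)
c = Rational(1378675711, 15129) (c = Add(Add(-7168, 74516), Add(40573, Mul(-1, Add(16793, Mul(-1, Mul(199, Pow(123, -2))))))) = Add(67348, Add(40573, Mul(-1, Add(16793, Mul(-1, Mul(199, Rational(1, 15129))))))) = Add(67348, Add(40573, Mul(-1, Add(16793, Mul(-1, Rational(199, 15129)))))) = Add(67348, Add(40573, Mul(-1, Add(16793, Rational(-199, 15129))))) = Add(67348, Add(40573, Mul(-1, Rational(254061098, 15129)))) = Add(67348, Add(40573, Rational(-254061098, 15129))) = Add(67348, Rational(359767819, 15129)) = Rational(1378675711, 15129) ≈ 91128.)
Add(L, Mul(-1, c)) = Add(330117514020, Mul(-1, Rational(1378675711, 15129))) = Add(330117514020, Rational(-1378675711, 15129)) = Rational(4994346490932869, 15129)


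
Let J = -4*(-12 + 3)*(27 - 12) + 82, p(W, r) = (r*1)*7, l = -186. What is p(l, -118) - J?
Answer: -1448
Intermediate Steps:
p(W, r) = 7*r (p(W, r) = r*7 = 7*r)
J = 622 (J = -(-36)*15 + 82 = -4*(-135) + 82 = 540 + 82 = 622)
p(l, -118) - J = 7*(-118) - 1*622 = -826 - 622 = -1448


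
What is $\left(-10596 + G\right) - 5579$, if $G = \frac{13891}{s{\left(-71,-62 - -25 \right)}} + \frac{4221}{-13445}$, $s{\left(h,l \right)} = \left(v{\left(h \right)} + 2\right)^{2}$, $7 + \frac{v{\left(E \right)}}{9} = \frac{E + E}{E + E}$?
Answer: $- \frac{587871303089}{36355280} \approx -16170.0$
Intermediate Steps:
$v{\left(E \right)} = -54$ ($v{\left(E \right)} = -63 + 9 \frac{E + E}{E + E} = -63 + 9 \frac{2 E}{2 E} = -63 + 9 \cdot 2 E \frac{1}{2 E} = -63 + 9 \cdot 1 = -63 + 9 = -54$)
$s{\left(h,l \right)} = 2704$ ($s{\left(h,l \right)} = \left(-54 + 2\right)^{2} = \left(-52\right)^{2} = 2704$)
$G = \frac{175350911}{36355280}$ ($G = \frac{13891}{2704} + \frac{4221}{-13445} = 13891 \cdot \frac{1}{2704} + 4221 \left(- \frac{1}{13445}\right) = \frac{13891}{2704} - \frac{4221}{13445} = \frac{175350911}{36355280} \approx 4.8233$)
$\left(-10596 + G\right) - 5579 = \left(-10596 + \frac{175350911}{36355280}\right) - 5579 = - \frac{385045195969}{36355280} - 5579 = - \frac{587871303089}{36355280}$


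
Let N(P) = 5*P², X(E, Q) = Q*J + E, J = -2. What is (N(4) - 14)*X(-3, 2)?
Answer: -462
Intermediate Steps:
X(E, Q) = E - 2*Q (X(E, Q) = Q*(-2) + E = -2*Q + E = E - 2*Q)
(N(4) - 14)*X(-3, 2) = (5*4² - 14)*(-3 - 2*2) = (5*16 - 14)*(-3 - 4) = (80 - 14)*(-7) = 66*(-7) = -462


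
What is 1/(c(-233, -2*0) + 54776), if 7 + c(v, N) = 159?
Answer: 1/54928 ≈ 1.8206e-5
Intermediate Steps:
c(v, N) = 152 (c(v, N) = -7 + 159 = 152)
1/(c(-233, -2*0) + 54776) = 1/(152 + 54776) = 1/54928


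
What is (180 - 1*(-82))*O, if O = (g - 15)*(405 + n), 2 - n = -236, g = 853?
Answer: 141174508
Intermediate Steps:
n = 238 (n = 2 - 1*(-236) = 2 + 236 = 238)
O = 538834 (O = (853 - 15)*(405 + 238) = 838*643 = 538834)
(180 - 1*(-82))*O = (180 - 1*(-82))*538834 = (180 + 82)*538834 = 262*538834 = 141174508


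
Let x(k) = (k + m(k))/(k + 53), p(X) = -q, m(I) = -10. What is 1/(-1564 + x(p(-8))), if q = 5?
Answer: -16/25029 ≈ -0.00063926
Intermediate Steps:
p(X) = -5 (p(X) = -1*5 = -5)
x(k) = (-10 + k)/(53 + k) (x(k) = (k - 10)/(k + 53) = (-10 + k)/(53 + k))
1/(-1564 + x(p(-8))) = 1/(-1564 + (-10 - 5)/(53 - 5)) = 1/(-1564 - 15/48) = 1/(-1564 + (1/48)*(-15)) = 1/(-1564 - 5/16) = 1/(-25029/16) = -16/25029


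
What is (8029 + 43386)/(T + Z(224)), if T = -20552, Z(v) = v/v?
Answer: -51415/20551 ≈ -2.5018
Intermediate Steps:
Z(v) = 1
(8029 + 43386)/(T + Z(224)) = (8029 + 43386)/(-20552 + 1) = 51415/(-20551) = 51415*(-1/20551) = -51415/20551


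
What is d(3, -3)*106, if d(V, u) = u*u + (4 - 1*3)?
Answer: 1060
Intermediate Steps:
d(V, u) = 1 + u**2 (d(V, u) = u**2 + (4 - 3) = u**2 + 1 = 1 + u**2)
d(3, -3)*106 = (1 + (-3)**2)*106 = (1 + 9)*106 = 10*106 = 1060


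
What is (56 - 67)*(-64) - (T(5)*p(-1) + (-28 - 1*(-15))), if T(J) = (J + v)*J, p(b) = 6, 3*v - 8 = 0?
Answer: 487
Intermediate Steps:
v = 8/3 (v = 8/3 + (1/3)*0 = 8/3 + 0 = 8/3 ≈ 2.6667)
T(J) = J*(8/3 + J) (T(J) = (J + 8/3)*J = (8/3 + J)*J = J*(8/3 + J))
(56 - 67)*(-64) - (T(5)*p(-1) + (-28 - 1*(-15))) = (56 - 67)*(-64) - (((1/3)*5*(8 + 3*5))*6 + (-28 - 1*(-15))) = -11*(-64) - (((1/3)*5*(8 + 15))*6 + (-28 + 15)) = 704 - (((1/3)*5*23)*6 - 13) = 704 - ((115/3)*6 - 13) = 704 - (230 - 13) = 704 - 1*217 = 704 - 217 = 487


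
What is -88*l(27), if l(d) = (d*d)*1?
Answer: -64152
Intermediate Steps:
l(d) = d² (l(d) = d²*1 = d²)
-88*l(27) = -88*27² = -88*729 = -64152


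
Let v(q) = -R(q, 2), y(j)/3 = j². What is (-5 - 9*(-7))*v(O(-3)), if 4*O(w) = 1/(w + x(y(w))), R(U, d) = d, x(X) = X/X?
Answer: -116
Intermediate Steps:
y(j) = 3*j²
x(X) = 1
O(w) = 1/(4*(1 + w)) (O(w) = 1/(4*(w + 1)) = 1/(4*(1 + w)))
v(q) = -2 (v(q) = -1*2 = -2)
(-5 - 9*(-7))*v(O(-3)) = (-5 - 9*(-7))*(-2) = (-5 + 63)*(-2) = 58*(-2) = -116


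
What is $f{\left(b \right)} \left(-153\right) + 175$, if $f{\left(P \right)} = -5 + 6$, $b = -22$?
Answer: $22$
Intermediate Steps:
$f{\left(P \right)} = 1$
$f{\left(b \right)} \left(-153\right) + 175 = 1 \left(-153\right) + 175 = -153 + 175 = 22$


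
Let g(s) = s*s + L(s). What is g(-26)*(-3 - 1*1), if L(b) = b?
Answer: -2600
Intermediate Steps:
g(s) = s + s² (g(s) = s*s + s = s² + s = s + s²)
g(-26)*(-3 - 1*1) = (-26*(1 - 26))*(-3 - 1*1) = (-26*(-25))*(-3 - 1) = 650*(-4) = -2600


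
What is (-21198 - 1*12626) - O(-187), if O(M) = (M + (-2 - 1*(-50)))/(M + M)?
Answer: -12650315/374 ≈ -33824.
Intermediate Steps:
O(M) = (48 + M)/(2*M) (O(M) = (M + (-2 + 50))/((2*M)) = (M + 48)*(1/(2*M)) = (48 + M)*(1/(2*M)) = (48 + M)/(2*M))
(-21198 - 1*12626) - O(-187) = (-21198 - 1*12626) - (48 - 187)/(2*(-187)) = (-21198 - 12626) - (-1)*(-139)/(2*187) = -33824 - 1*139/374 = -33824 - 139/374 = -12650315/374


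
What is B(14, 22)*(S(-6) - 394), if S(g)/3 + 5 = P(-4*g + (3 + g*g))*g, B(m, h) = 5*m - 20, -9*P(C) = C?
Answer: -14150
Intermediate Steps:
P(C) = -C/9
B(m, h) = -20 + 5*m
S(g) = -15 + 3*g*(-⅓ - g²/9 + 4*g/9) (S(g) = -15 + 3*((-(-4*g + (3 + g*g))/9)*g) = -15 + 3*((-(-4*g + (3 + g²))/9)*g) = -15 + 3*((-(3 + g² - 4*g)/9)*g) = -15 + 3*((-⅓ - g²/9 + 4*g/9)*g) = -15 + 3*(g*(-⅓ - g²/9 + 4*g/9)) = -15 + 3*g*(-⅓ - g²/9 + 4*g/9))
B(14, 22)*(S(-6) - 394) = (-20 + 5*14)*((-15 + (⅓)*(-6)*(-3 - 1*(-6)² + 4*(-6))) - 394) = (-20 + 70)*((-15 + (⅓)*(-6)*(-3 - 1*36 - 24)) - 394) = 50*((-15 + (⅓)*(-6)*(-3 - 36 - 24)) - 394) = 50*((-15 + (⅓)*(-6)*(-63)) - 394) = 50*((-15 + 126) - 394) = 50*(111 - 394) = 50*(-283) = -14150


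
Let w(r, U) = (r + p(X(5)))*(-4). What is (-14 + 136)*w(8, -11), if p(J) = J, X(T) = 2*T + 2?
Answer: -9760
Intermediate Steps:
X(T) = 2 + 2*T
w(r, U) = -48 - 4*r (w(r, U) = (r + (2 + 2*5))*(-4) = (r + (2 + 10))*(-4) = (r + 12)*(-4) = (12 + r)*(-4) = -48 - 4*r)
(-14 + 136)*w(8, -11) = (-14 + 136)*(-48 - 4*8) = 122*(-48 - 32) = 122*(-80) = -9760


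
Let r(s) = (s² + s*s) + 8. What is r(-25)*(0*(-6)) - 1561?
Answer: -1561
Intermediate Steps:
r(s) = 8 + 2*s² (r(s) = (s² + s²) + 8 = 2*s² + 8 = 8 + 2*s²)
r(-25)*(0*(-6)) - 1561 = (8 + 2*(-25)²)*(0*(-6)) - 1561 = (8 + 2*625)*0 - 1561 = (8 + 1250)*0 - 1561 = 1258*0 - 1561 = 0 - 1561 = -1561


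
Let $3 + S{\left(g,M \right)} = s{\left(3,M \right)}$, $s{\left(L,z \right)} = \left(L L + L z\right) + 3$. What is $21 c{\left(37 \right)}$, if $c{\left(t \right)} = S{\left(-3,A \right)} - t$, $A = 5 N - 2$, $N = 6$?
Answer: $1176$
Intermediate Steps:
$A = 28$ ($A = 5 \cdot 6 - 2 = 30 - 2 = 28$)
$s{\left(L,z \right)} = 3 + L^{2} + L z$ ($s{\left(L,z \right)} = \left(L^{2} + L z\right) + 3 = 3 + L^{2} + L z$)
$S{\left(g,M \right)} = 9 + 3 M$ ($S{\left(g,M \right)} = -3 + \left(3 + 3^{2} + 3 M\right) = -3 + \left(3 + 9 + 3 M\right) = -3 + \left(12 + 3 M\right) = 9 + 3 M$)
$c{\left(t \right)} = 93 - t$ ($c{\left(t \right)} = \left(9 + 3 \cdot 28\right) - t = \left(9 + 84\right) - t = 93 - t$)
$21 c{\left(37 \right)} = 21 \left(93 - 37\right) = 21 \cdot 56 = 1176$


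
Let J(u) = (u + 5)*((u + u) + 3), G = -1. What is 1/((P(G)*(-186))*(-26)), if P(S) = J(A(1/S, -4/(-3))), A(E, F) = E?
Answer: 1/19344 ≈ 5.1696e-5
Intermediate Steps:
J(u) = (3 + 2*u)*(5 + u) (J(u) = (5 + u)*(2*u + 3) = (5 + u)*(3 + 2*u) = (3 + 2*u)*(5 + u))
P(S) = 15 + 2/S**2 + 13/S (P(S) = 15 + 2*(1/S)**2 + 13/S = 15 + 2/S**2 + 13/S)
1/((P(G)*(-186))*(-26)) = 1/(((15 + 2/(-1)**2 + 13/(-1))*(-186))*(-26)) = 1/(((15 + 2*1 + 13*(-1))*(-186))*(-26)) = 1/(((15 + 2 - 13)*(-186))*(-26)) = 1/((4*(-186))*(-26)) = 1/(-744*(-26)) = 1/19344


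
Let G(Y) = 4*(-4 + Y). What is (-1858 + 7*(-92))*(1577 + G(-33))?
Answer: -3575358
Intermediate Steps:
G(Y) = -16 + 4*Y
(-1858 + 7*(-92))*(1577 + G(-33)) = (-1858 + 7*(-92))*(1577 + (-16 + 4*(-33))) = (-1858 - 644)*(1577 + (-16 - 132)) = -2502*(1577 - 148) = -2502*1429 = -3575358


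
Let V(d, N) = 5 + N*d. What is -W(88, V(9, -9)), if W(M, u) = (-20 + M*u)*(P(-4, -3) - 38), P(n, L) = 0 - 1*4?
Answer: -281736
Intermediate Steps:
P(n, L) = -4 (P(n, L) = 0 - 4 = -4)
W(M, u) = 840 - 42*M*u (W(M, u) = (-20 + M*u)*(-4 - 38) = (-20 + M*u)*(-42) = 840 - 42*M*u)
-W(88, V(9, -9)) = -(840 - 42*88*(5 - 9*9)) = -(840 - 42*88*(5 - 81)) = -(840 - 42*88*(-76)) = -(840 + 280896) = -1*281736 = -281736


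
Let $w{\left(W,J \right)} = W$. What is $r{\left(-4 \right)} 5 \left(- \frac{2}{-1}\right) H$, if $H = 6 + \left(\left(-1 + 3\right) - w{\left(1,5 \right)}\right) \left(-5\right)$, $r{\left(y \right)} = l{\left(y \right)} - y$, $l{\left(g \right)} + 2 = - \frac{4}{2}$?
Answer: $0$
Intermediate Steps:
$l{\left(g \right)} = -4$ ($l{\left(g \right)} = -2 - \frac{4}{2} = -2 - 2 = -4$)
$r{\left(y \right)} = -4 - y$
$H = 1$ ($H = 6 + \left(\left(-1 + 3\right) - 1\right) \left(-5\right) = 6 + \left(2 - 1\right) \left(-5\right) = 6 + 1 \left(-5\right) = 6 - 5 = 1$)
$r{\left(-4 \right)} 5 \left(- \frac{2}{-1}\right) H = \left(-4 - -4\right) 5 \left(- \frac{2}{-1}\right) 1 = \left(-4 + 4\right) 5 \left(\left(-2\right) \left(-1\right)\right) 1 = 0 \cdot 5 \cdot 2 \cdot 1 = 0 \cdot 10 \cdot 1 = 0 \cdot 1 = 0$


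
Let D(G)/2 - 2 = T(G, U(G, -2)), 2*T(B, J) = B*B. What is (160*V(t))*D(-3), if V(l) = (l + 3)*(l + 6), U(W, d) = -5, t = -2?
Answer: 8320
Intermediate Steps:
V(l) = (3 + l)*(6 + l)
T(B, J) = B²/2 (T(B, J) = (B*B)/2 = B²/2)
D(G) = 4 + G² (D(G) = 4 + 2*(G²/2) = 4 + G²)
(160*V(t))*D(-3) = (160*(18 + (-2)² + 9*(-2)))*(4 + (-3)²) = (160*(18 + 4 - 18))*(4 + 9) = (160*4)*13 = 640*13 = 8320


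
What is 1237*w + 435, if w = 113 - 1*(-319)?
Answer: 534819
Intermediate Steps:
w = 432 (w = 113 + 319 = 432)
1237*w + 435 = 1237*432 + 435 = 534384 + 435 = 534819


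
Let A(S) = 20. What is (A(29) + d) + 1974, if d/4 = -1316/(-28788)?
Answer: 14352134/7197 ≈ 1994.2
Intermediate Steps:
d = 1316/7197 (d = 4*(-1316/(-28788)) = 4*(-1316*(-1/28788)) = 4*(329/7197) = 1316/7197 ≈ 0.18285)
(A(29) + d) + 1974 = (20 + 1316/7197) + 1974 = 145256/7197 + 1974 = 14352134/7197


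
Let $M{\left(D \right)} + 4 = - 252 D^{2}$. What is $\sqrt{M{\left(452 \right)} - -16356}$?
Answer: $4 i \sqrt{3216766} \approx 7174.1 i$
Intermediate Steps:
$M{\left(D \right)} = -4 - 252 D^{2}$
$\sqrt{M{\left(452 \right)} - -16356} = \sqrt{\left(-4 - 252 \cdot 452^{2}\right) - -16356} = \sqrt{\left(-4 - 51484608\right) + 16356} = \sqrt{-51484612 + 16356} = \sqrt{-51468256} = 4 i \sqrt{3216766}$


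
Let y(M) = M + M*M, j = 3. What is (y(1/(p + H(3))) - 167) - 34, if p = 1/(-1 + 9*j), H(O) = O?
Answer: -1251711/6241 ≈ -200.56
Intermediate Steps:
p = 1/26 (p = 1/(-1 + 9*3) = 1/(-1 + 27) = 1/26 ≈ 0.038462)
y(M) = M + M**2
(y(1/(p + H(3))) - 167) - 34 = ((1 + 1/(1/26 + 3))/(1/26 + 3) - 167) - 34 = ((1 + 1/(79/26))/(79/26) - 167) - 34 = (26*(1 + 26/79)/79 - 167) - 34 = ((26/79)*(105/79) - 167) - 34 = (2730/6241 - 167) - 34 = -1039517/6241 - 34 = -1251711/6241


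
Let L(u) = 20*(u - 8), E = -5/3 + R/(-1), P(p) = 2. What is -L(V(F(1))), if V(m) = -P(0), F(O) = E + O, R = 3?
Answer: 200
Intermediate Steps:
E = -14/3 (E = -5/3 + 3/(-1) = -5*⅓ + 3*(-1) = -5/3 - 3 = -14/3 ≈ -4.6667)
F(O) = -14/3 + O
V(m) = -2 (V(m) = -1*2 = -2)
L(u) = -160 + 20*u (L(u) = 20*(-8 + u) = -160 + 20*u)
-L(V(F(1))) = -(-160 + 20*(-2)) = -(-160 - 40) = -1*(-200) = 200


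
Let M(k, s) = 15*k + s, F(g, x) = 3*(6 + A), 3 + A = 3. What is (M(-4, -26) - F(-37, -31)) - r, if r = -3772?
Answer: 3668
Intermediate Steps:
A = 0 (A = -3 + 3 = 0)
F(g, x) = 18 (F(g, x) = 3*(6 + 0) = 3*6 = 18)
M(k, s) = s + 15*k
(M(-4, -26) - F(-37, -31)) - r = ((-26 + 15*(-4)) - 1*18) - 1*(-3772) = ((-26 - 60) - 18) + 3772 = (-86 - 18) + 3772 = -104 + 3772 = 3668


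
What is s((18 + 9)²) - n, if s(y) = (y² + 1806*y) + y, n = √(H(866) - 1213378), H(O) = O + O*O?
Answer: 1848744 - 2*I*√115639 ≈ 1.8487e+6 - 680.11*I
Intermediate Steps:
H(O) = O + O²
n = 2*I*√115639 (n = √(866*(1 + 866) - 1213378) = √(866*867 - 1213378) = √(750822 - 1213378) = √(-462556) = 2*I*√115639 ≈ 680.11*I)
s(y) = y² + 1807*y
s((18 + 9)²) - n = (18 + 9)²*(1807 + (18 + 9)²) - 2*I*√115639 = 27²*(1807 + 27²) - 2*I*√115639 = 729*(1807 + 729) - 2*I*√115639 = 729*2536 - 2*I*√115639 = 1848744 - 2*I*√115639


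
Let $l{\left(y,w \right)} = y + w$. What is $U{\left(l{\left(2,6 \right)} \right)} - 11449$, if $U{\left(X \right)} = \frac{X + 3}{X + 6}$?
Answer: $- \frac{160275}{14} \approx -11448.0$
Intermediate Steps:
$l{\left(y,w \right)} = w + y$
$U{\left(X \right)} = \frac{3 + X}{6 + X}$
$U{\left(l{\left(2,6 \right)} \right)} - 11449 = \frac{3 + \left(6 + 2\right)}{6 + \left(6 + 2\right)} - 11449 = \frac{3 + 8}{6 + 8} - 11449 = \frac{1}{14} \cdot 11 - 11449 = \frac{11}{14} - 11449 = - \frac{160275}{14}$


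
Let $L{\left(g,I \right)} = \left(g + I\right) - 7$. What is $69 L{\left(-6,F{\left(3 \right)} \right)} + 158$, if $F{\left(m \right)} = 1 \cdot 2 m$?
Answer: $-325$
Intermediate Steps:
$F{\left(m \right)} = 2 m$
$L{\left(g,I \right)} = -7 + I + g$ ($L{\left(g,I \right)} = \left(I + g\right) - 7 = -7 + I + g$)
$69 L{\left(-6,F{\left(3 \right)} \right)} + 158 = 69 \left(-7 + 2 \cdot 3 - 6\right) + 158 = 69 \left(-7 + 6 - 6\right) + 158 = 69 \left(-7\right) + 158 = -483 + 158 = -325$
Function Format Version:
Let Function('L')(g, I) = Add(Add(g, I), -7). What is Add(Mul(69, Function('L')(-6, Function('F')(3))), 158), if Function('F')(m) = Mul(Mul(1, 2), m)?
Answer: -325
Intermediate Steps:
Function('F')(m) = Mul(2, m)
Function('L')(g, I) = Add(-7, I, g) (Function('L')(g, I) = Add(Add(I, g), -7) = Add(-7, I, g))
Add(Mul(69, Function('L')(-6, Function('F')(3))), 158) = Add(Mul(69, Add(-7, Mul(2, 3), -6)), 158) = Add(Mul(69, Add(-7, 6, -6)), 158) = Add(Mul(69, -7), 158) = Add(-483, 158) = -325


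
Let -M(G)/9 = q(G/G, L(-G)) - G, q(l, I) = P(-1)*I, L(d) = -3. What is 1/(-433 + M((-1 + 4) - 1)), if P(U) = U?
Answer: -1/442 ≈ -0.0022624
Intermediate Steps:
q(l, I) = -I
M(G) = -27 + 9*G (M(G) = -9*(-1*(-3) - G) = -9*(3 - G) = -27 + 9*G)
1/(-433 + M((-1 + 4) - 1)) = 1/(-433 + (-27 + 9*((-1 + 4) - 1))) = 1/(-433 + (-27 + 9*(3 - 1))) = 1/(-433 + (-27 + 9*2)) = 1/(-433 + (-27 + 18)) = 1/(-433 - 9) = 1/(-442) = -1/442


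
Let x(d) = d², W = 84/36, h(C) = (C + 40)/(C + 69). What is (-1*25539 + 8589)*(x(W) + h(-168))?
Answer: -3768550/33 ≈ -1.1420e+5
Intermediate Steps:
h(C) = (40 + C)/(69 + C)
W = 7/3 (W = 84*(1/36) = 7/3 ≈ 2.3333)
(-1*25539 + 8589)*(x(W) + h(-168)) = (-1*25539 + 8589)*((7/3)² + (40 - 168)/(69 - 168)) = (-25539 + 8589)*(49/9 - 128/(-99)) = -16950*(49/9 - 1/99*(-128)) = -16950*(49/9 + 128/99) = -16950*667/99 = -3768550/33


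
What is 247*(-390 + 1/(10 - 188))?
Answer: -17146987/178 ≈ -96331.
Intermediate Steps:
247*(-390 + 1/(10 - 188)) = 247*(-390 + 1/(-178)) = 247*(-390 - 1/178) = 247*(-69421/178) = -17146987/178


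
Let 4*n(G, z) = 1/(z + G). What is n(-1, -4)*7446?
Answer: -3723/10 ≈ -372.30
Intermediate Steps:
n(G, z) = 1/(4*(G + z)) (n(G, z) = 1/(4*(z + G)) = 1/(4*(G + z)))
n(-1, -4)*7446 = (1/(4*(-1 - 4)))*7446 = ((¼)/(-5))*7446 = ((¼)*(-⅕))*7446 = -1/20*7446 = -3723/10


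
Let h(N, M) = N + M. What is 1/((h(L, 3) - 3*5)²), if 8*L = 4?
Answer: 4/529 ≈ 0.0075614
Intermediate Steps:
L = ½ (L = (⅛)*4 = ½ ≈ 0.50000)
h(N, M) = M + N
1/((h(L, 3) - 3*5)²) = 1/(((3 + ½) - 3*5)²) = 1/((7/2 - 15)²) = 1/((-23/2)²) = 1/(529/4) = 4/529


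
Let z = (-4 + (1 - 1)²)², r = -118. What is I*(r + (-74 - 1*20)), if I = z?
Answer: -3392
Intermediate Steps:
z = 16 (z = (-4 + 0²)² = (-4 + 0)² = (-4)² = 16)
I = 16
I*(r + (-74 - 1*20)) = 16*(-118 + (-74 - 1*20)) = 16*(-118 + (-74 - 20)) = 16*(-118 - 94) = 16*(-212) = -3392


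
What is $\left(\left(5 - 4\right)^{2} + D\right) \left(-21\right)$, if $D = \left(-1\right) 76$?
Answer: $1575$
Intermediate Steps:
$D = -76$
$\left(\left(5 - 4\right)^{2} + D\right) \left(-21\right) = \left(\left(5 - 4\right)^{2} - 76\right) \left(-21\right) = \left(1^{2} - 76\right) \left(-21\right) = \left(1 - 76\right) \left(-21\right) = \left(-75\right) \left(-21\right) = 1575$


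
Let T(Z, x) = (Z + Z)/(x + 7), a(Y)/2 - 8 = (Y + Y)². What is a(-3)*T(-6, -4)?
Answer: -352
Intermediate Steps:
a(Y) = 16 + 8*Y² (a(Y) = 16 + 2*(Y + Y)² = 16 + 2*(2*Y)² = 16 + 2*(4*Y²) = 16 + 8*Y²)
T(Z, x) = 2*Z/(7 + x) (T(Z, x) = (2*Z)/(7 + x) = 2*Z/(7 + x))
a(-3)*T(-6, -4) = (16 + 8*(-3)²)*(2*(-6)/(7 - 4)) = (16 + 8*9)*(2*(-6)/3) = (16 + 72)*(2*(-6)*(⅓)) = 88*(-4) = -352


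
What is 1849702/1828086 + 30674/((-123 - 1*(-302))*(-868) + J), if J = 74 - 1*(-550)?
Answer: 57540743783/70723163082 ≈ 0.81361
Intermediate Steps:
J = 624 (J = 74 + 550 = 624)
1849702/1828086 + 30674/((-123 - 1*(-302))*(-868) + J) = 1849702/1828086 + 30674/((-123 - 1*(-302))*(-868) + 624) = 1849702*(1/1828086) + 30674/((-123 + 302)*(-868) + 624) = 924851/914043 + 30674/(179*(-868) + 624) = 924851/914043 + 30674/(-155372 + 624) = 924851/914043 + 30674/(-154748) = 924851/914043 + 30674*(-1/154748) = 924851/914043 - 15337/77374 = 57540743783/70723163082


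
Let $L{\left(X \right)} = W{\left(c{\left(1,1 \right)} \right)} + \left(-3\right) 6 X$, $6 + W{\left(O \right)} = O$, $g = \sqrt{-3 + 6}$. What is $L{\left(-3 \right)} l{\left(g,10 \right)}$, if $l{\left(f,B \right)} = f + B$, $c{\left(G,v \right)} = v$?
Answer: $490 + 49 \sqrt{3} \approx 574.87$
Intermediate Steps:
$g = \sqrt{3} \approx 1.732$
$l{\left(f,B \right)} = B + f$
$W{\left(O \right)} = -6 + O$
$L{\left(X \right)} = -5 - 18 X$ ($L{\left(X \right)} = \left(-6 + 1\right) + \left(-3\right) 6 X = -5 - 18 X$)
$L{\left(-3 \right)} l{\left(g,10 \right)} = \left(-5 - -54\right) \left(10 + \sqrt{3}\right) = \left(-5 + 54\right) \left(10 + \sqrt{3}\right) = 49 \left(10 + \sqrt{3}\right) = 490 + 49 \sqrt{3}$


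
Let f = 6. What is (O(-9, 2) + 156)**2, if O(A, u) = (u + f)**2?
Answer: 48400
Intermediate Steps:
O(A, u) = (6 + u)**2 (O(A, u) = (u + 6)**2 = (6 + u)**2)
(O(-9, 2) + 156)**2 = ((6 + 2)**2 + 156)**2 = (8**2 + 156)**2 = (64 + 156)**2 = 220**2 = 48400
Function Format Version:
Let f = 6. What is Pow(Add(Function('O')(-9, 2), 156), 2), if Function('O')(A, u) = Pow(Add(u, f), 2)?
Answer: 48400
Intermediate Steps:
Function('O')(A, u) = Pow(Add(6, u), 2) (Function('O')(A, u) = Pow(Add(u, 6), 2) = Pow(Add(6, u), 2))
Pow(Add(Function('O')(-9, 2), 156), 2) = Pow(Add(Pow(Add(6, 2), 2), 156), 2) = Pow(Add(Pow(8, 2), 156), 2) = Pow(Add(64, 156), 2) = Pow(220, 2) = 48400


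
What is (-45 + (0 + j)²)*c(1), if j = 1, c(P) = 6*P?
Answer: -264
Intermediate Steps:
(-45 + (0 + j)²)*c(1) = (-45 + (0 + 1)²)*(6*1) = (-45 + 1²)*6 = (-45 + 1)*6 = -44*6 = -264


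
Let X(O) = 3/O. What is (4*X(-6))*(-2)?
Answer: 4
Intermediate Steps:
(4*X(-6))*(-2) = (4*(3/(-6)))*(-2) = (4*(3*(-⅙)))*(-2) = (4*(-½))*(-2) = -2*(-2) = 4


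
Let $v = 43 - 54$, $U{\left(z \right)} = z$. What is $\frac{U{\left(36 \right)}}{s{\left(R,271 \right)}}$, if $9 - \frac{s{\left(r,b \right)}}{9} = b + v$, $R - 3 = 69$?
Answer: $- \frac{4}{251} \approx -0.015936$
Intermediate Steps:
$v = -11$
$R = 72$ ($R = 3 + 69 = 72$)
$s{\left(r,b \right)} = 180 - 9 b$ ($s{\left(r,b \right)} = 81 - 9 \left(b - 11\right) = 81 - 9 \left(-11 + b\right) = 81 - \left(-99 + 9 b\right) = 180 - 9 b$)
$\frac{U{\left(36 \right)}}{s{\left(R,271 \right)}} = \frac{36}{180 - 2439} = \frac{36}{-2259} = 36 \left(- \frac{1}{2259}\right) = - \frac{4}{251}$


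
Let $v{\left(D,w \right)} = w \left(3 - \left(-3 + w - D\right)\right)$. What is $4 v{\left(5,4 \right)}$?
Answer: $112$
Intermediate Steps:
$v{\left(D,w \right)} = w \left(6 + D - w\right)$ ($v{\left(D,w \right)} = w \left(3 + \left(3 + \left(D - w\right)\right)\right) = w \left(3 + \left(3 + D - w\right)\right) = w \left(6 + D - w\right)$)
$4 v{\left(5,4 \right)} = 4 \cdot 4 \left(6 + 5 - 4\right) = 4 \cdot 4 \cdot 7 = 4 \cdot 28 = 112$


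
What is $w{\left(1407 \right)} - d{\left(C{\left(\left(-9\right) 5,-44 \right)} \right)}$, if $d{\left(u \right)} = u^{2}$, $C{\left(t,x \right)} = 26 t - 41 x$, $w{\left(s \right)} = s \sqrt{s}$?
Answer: $-401956 + 1407 \sqrt{1407} \approx -3.4918 \cdot 10^{5}$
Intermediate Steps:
$w{\left(s \right)} = s^{\frac{3}{2}}$
$C{\left(t,x \right)} = - 41 x + 26 t$
$w{\left(1407 \right)} - d{\left(C{\left(\left(-9\right) 5,-44 \right)} \right)} = 1407^{\frac{3}{2}} - \left(\left(-41\right) \left(-44\right) + 26 \left(\left(-9\right) 5\right)\right)^{2} = 1407 \sqrt{1407} - \left(1804 + 26 \left(-45\right)\right)^{2} = 1407 \sqrt{1407} - \left(1804 - 1170\right)^{2} = 1407 \sqrt{1407} - 634^{2} = 1407 \sqrt{1407} - 401956 = -401956 + 1407 \sqrt{1407}$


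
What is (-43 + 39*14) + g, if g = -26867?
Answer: -26364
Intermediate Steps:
(-43 + 39*14) + g = (-43 + 39*14) - 26867 = (-43 + 546) - 26867 = 503 - 26867 = -26364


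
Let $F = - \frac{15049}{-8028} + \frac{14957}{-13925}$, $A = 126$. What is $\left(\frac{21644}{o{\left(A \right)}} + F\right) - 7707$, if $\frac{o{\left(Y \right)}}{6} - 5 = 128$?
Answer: $- \frac{16310421196849}{2124008100} \approx -7679.1$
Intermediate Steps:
$o{\left(Y \right)} = 798$ ($o{\left(Y \right)} = 30 + 6 \cdot 128 = 30 + 768 = 798$)
$F = \frac{89482529}{111789900}$ ($F = \left(-15049\right) \left(- \frac{1}{8028}\right) + 14957 \left(- \frac{1}{13925}\right) = \frac{15049}{8028} - \frac{14957}{13925} = \frac{89482529}{111789900} \approx 0.80045$)
$\left(\frac{21644}{o{\left(A \right)}} + F\right) - 7707 = \left(\frac{21644}{798} + \frac{89482529}{111789900}\right) - 7707 = \left(21644 \cdot \frac{1}{798} + \frac{89482529}{111789900}\right) - 7707 = \left(\frac{1546}{57} + \frac{89482529}{111789900}\right) - 7707 = \frac{59309229851}{2124008100} - 7707 = - \frac{16310421196849}{2124008100}$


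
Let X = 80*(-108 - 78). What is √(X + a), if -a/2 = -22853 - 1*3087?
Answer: 10*√370 ≈ 192.35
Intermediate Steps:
a = 51880 (a = -2*(-22853 - 1*3087) = -2*(-22853 - 3087) = -2*(-25940) = 51880)
X = -14880 (X = 80*(-186) = -14880)
√(X + a) = √(-14880 + 51880) = √37000 = 10*√370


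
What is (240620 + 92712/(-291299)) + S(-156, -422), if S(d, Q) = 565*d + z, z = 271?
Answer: 44496120837/291299 ≈ 1.5275e+5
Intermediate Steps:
S(d, Q) = 271 + 565*d (S(d, Q) = 565*d + 271 = 271 + 565*d)
(240620 + 92712/(-291299)) + S(-156, -422) = (240620 + 92712/(-291299)) + (271 + 565*(-156)) = (240620 + 92712*(-1/291299)) + (271 - 88140) = (240620 - 92712/291299) - 87869 = 70092272668/291299 - 87869 = 44496120837/291299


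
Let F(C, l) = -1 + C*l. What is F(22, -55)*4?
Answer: -4844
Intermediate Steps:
F(22, -55)*4 = (-1 + 22*(-55))*4 = (-1 - 1210)*4 = -1211*4 = -4844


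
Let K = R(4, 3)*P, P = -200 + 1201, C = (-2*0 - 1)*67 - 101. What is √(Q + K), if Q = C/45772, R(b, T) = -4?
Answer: I*√524293245602/11443 ≈ 63.277*I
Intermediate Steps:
C = -168 (C = (0 - 1)*67 - 101 = -1*67 - 101 = -67 - 101 = -168)
Q = -42/11443 (Q = -168/45772 = -168*1/45772 = -42/11443 ≈ -0.0036704)
P = 1001
K = -4004 (K = -4*1001 = -4004)
√(Q + K) = √(-42/11443 - 4004) = √(-45817814/11443) = I*√524293245602/11443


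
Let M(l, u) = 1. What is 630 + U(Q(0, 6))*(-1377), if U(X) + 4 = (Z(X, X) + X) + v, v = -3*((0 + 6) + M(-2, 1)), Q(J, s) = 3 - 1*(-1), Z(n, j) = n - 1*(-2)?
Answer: 21285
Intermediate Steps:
Z(n, j) = 2 + n (Z(n, j) = n + 2 = 2 + n)
Q(J, s) = 4 (Q(J, s) = 3 + 1 = 4)
v = -21 (v = -3*((0 + 6) + 1) = -3*(6 + 1) = -3*7 = -21)
U(X) = -23 + 2*X (U(X) = -4 + (((2 + X) + X) - 21) = -4 + ((2 + 2*X) - 21) = -4 + (-19 + 2*X) = -23 + 2*X)
630 + U(Q(0, 6))*(-1377) = 630 + (-23 + 2*4)*(-1377) = 630 + (-23 + 8)*(-1377) = 630 - 15*(-1377) = 630 + 20655 = 21285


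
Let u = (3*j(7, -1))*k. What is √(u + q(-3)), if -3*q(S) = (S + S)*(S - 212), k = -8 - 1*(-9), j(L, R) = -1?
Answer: I*√433 ≈ 20.809*I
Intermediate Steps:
k = 1 (k = -8 + 9 = 1)
q(S) = -2*S*(-212 + S)/3 (q(S) = -(S + S)*(S - 212)/3 = -2*S*(-212 + S)/3)
u = -3 (u = (3*(-1))*1 = -3*1 = -3)
√(u + q(-3)) = √(-3 + (⅔)*(-3)*(212 - 1*(-3))) = √(-3 + (⅔)*(-3)*(212 + 3)) = √(-3 + (⅔)*(-3)*215) = √(-3 - 430) = √(-433) = I*√433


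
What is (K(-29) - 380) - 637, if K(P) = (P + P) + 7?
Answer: -1068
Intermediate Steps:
K(P) = 7 + 2*P (K(P) = 2*P + 7 = 7 + 2*P)
(K(-29) - 380) - 637 = ((7 + 2*(-29)) - 380) - 637 = ((7 - 58) - 380) - 637 = (-51 - 380) - 637 = -431 - 637 = -1068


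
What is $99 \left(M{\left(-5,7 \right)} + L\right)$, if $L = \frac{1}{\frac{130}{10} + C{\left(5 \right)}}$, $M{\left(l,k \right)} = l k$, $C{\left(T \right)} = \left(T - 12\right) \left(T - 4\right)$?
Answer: $- \frac{6897}{2} \approx -3448.5$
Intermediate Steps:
$C{\left(T \right)} = \left(-12 + T\right) \left(-4 + T\right)$ ($C{\left(T \right)} = \left(T - 12\right) \left(-4 + T\right) = \left(-12 + T\right) \left(-4 + T\right)$)
$M{\left(l,k \right)} = k l$
$L = \frac{1}{6}$ ($L = \frac{1}{\frac{130}{10} + \left(48 + 5^{2} - 80\right)} = \frac{1}{130 \cdot \frac{1}{10} + \left(48 + 25 - 80\right)} = \frac{1}{13 - 7} = \frac{1}{6} \approx 0.16667$)
$99 \left(M{\left(-5,7 \right)} + L\right) = 99 \left(7 \left(-5\right) + \frac{1}{6}\right) = 99 \left(-35 + \frac{1}{6}\right) = 99 \left(- \frac{209}{6}\right) = - \frac{6897}{2}$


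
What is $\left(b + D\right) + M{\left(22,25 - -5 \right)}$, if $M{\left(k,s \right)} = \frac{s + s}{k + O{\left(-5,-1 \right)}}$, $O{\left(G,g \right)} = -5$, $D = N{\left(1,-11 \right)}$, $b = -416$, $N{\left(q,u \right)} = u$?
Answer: $- \frac{7199}{17} \approx -423.47$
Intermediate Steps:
$D = -11$
$M{\left(k,s \right)} = \frac{2 s}{-5 + k}$ ($M{\left(k,s \right)} = \frac{s + s}{k - 5} = \frac{2 s}{-5 + k}$)
$\left(b + D\right) + M{\left(22,25 - -5 \right)} = \left(-416 - 11\right) + \frac{2 \left(25 - -5\right)}{-5 + 22} = -427 + \frac{2 \left(25 + 5\right)}{17} = -427 + 2 \cdot 30 \cdot \frac{1}{17} = -427 + \frac{60}{17} = - \frac{7199}{17}$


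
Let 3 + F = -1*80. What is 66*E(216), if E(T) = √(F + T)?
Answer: 66*√133 ≈ 761.15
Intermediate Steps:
F = -83 (F = -3 - 1*80 = -3 - 80 = -83)
E(T) = √(-83 + T)
66*E(216) = 66*√(-83 + 216) = 66*√133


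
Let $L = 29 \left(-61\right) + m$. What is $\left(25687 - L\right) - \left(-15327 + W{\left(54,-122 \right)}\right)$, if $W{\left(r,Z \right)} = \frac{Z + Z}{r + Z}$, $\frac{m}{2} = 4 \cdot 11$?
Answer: $\frac{725754}{17} \approx 42691.0$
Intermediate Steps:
$m = 88$ ($m = 2 \cdot 4 \cdot 11 = 2 \cdot 44 = 88$)
$W{\left(r,Z \right)} = \frac{2 Z}{Z + r}$
$L = -1681$ ($L = 29 \left(-61\right) + 88 = -1769 + 88 = -1681$)
$\left(25687 - L\right) - \left(-15327 + W{\left(54,-122 \right)}\right) = \left(25687 - -1681\right) + \left(15327 - 2 \left(-122\right) \frac{1}{-122 + 54}\right) = \left(25687 + 1681\right) + \left(15327 - 2 \left(-122\right) \frac{1}{-68}\right) = 27368 + \left(15327 - 2 \left(-122\right) \left(- \frac{1}{68}\right)\right) = 27368 + \left(15327 - \frac{61}{17}\right) = 27368 + \frac{260498}{17} = \frac{725754}{17}$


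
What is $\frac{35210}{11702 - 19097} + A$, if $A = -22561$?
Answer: $- \frac{33374761}{1479} \approx -22566.0$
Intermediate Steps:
$\frac{35210}{11702 - 19097} + A = \frac{35210}{11702 - 19097} - 22561 = \frac{35210}{-7395} - 22561 = 35210 \left(- \frac{1}{7395}\right) - 22561 = - \frac{7042}{1479} - 22561 = - \frac{33374761}{1479}$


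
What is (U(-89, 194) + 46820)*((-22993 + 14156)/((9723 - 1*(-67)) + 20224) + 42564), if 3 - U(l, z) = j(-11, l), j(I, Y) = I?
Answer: 29915382800603/15007 ≈ 1.9934e+9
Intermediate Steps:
U(l, z) = 14 (U(l, z) = 3 - 1*(-11) = 3 + 11 = 14)
(U(-89, 194) + 46820)*((-22993 + 14156)/((9723 - 1*(-67)) + 20224) + 42564) = (14 + 46820)*((-22993 + 14156)/((9723 - 1*(-67)) + 20224) + 42564) = 46834*(-8837/((9723 + 67) + 20224) + 42564) = 46834*(-8837/(9790 + 20224) + 42564) = 46834*(-8837/30014 + 42564) = 46834*(1277507059/30014) = 29915382800603/15007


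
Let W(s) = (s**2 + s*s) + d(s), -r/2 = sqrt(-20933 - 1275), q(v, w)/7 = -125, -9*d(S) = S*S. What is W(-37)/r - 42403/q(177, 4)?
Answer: 42403/875 + 23273*I*sqrt(347)/49968 ≈ 48.461 + 8.6761*I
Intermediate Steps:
d(S) = -S**2/9 (d(S) = -S*S/9 = -S**2/9)
q(v, w) = -875 (q(v, w) = 7*(-125) = -875)
r = -16*I*sqrt(347) (r = -2*sqrt(-20933 - 1275) = -16*I*sqrt(347) ≈ -298.05*I)
W(s) = 17*s**2/9 (W(s) = (s**2 + s*s) - s**2/9 = (s**2 + s**2) - s**2/9 = 2*s**2 - s**2/9 = 17*s**2/9)
W(-37)/r - 42403/q(177, 4) = ((17/9)*(-37)**2)/((-16*I*sqrt(347))) - 42403/(-875) = ((17/9)*1369)*(I*sqrt(347)/5552) - 42403*(-1/875) = 23273*(I*sqrt(347)/5552)/9 + 42403/875 = 23273*I*sqrt(347)/49968 + 42403/875 = 42403/875 + 23273*I*sqrt(347)/49968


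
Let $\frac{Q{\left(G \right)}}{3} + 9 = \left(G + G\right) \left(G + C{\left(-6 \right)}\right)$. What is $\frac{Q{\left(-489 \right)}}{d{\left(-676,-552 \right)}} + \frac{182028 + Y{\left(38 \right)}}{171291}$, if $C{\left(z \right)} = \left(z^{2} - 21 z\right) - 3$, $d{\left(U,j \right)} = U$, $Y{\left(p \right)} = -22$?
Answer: $- \frac{165719711107}{115792716} \approx -1431.2$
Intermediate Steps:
$C{\left(z \right)} = -3 + z^{2} - 21 z$
$Q{\left(G \right)} = -27 + 6 G \left(159 + G\right)$ ($Q{\left(G \right)} = -27 + 3 \left(G + G\right) \left(G - \left(-123 - 36\right)\right) = -27 + 3 \cdot 2 G \left(G + \left(-3 + 36 + 126\right)\right) = -27 + 3 \cdot 2 G \left(G + 159\right) = -27 + 3 \cdot 2 G \left(159 + G\right) = -27 + 6 G \left(159 + G\right)$)
$\frac{Q{\left(-489 \right)}}{d{\left(-676,-552 \right)}} + \frac{182028 + Y{\left(38 \right)}}{171291} = \frac{-27 + 6 \left(-489\right)^{2} + 954 \left(-489\right)}{-676} + \frac{182028 - 22}{171291} = \left(-27 + 6 \cdot 239121 - 466506\right) \left(- \frac{1}{676}\right) + 182006 \cdot \frac{1}{171291} = \left(-27 + 1434726 - 466506\right) \left(- \frac{1}{676}\right) + \frac{182006}{171291} = 968193 \left(- \frac{1}{676}\right) + \frac{182006}{171291} = - \frac{968193}{676} + \frac{182006}{171291} = - \frac{165719711107}{115792716}$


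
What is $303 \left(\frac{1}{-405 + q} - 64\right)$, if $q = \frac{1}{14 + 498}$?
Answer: $- \frac{4021260864}{207359} \approx -19393.0$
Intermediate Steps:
$q = \frac{1}{512} \approx 0.0019531$
$303 \left(\frac{1}{-405 + q} - 64\right) = 303 \left(\frac{1}{-405 + \frac{1}{512}} - 64\right) = 303 \left(\frac{1}{- \frac{207359}{512}} - 64\right) = 303 \left(- \frac{512}{207359} - 64\right) = 303 \left(- \frac{13271488}{207359}\right) = - \frac{4021260864}{207359}$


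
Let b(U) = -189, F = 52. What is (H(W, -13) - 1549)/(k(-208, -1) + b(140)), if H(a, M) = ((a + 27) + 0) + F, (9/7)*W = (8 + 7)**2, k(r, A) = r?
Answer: 1295/397 ≈ 3.2620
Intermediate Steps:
W = 175 (W = 7*(8 + 7)**2/9 = (7/9)*15**2 = (7/9)*225 = 175)
H(a, M) = 79 + a (H(a, M) = ((a + 27) + 0) + 52 = ((27 + a) + 0) + 52 = (27 + a) + 52 = 79 + a)
(H(W, -13) - 1549)/(k(-208, -1) + b(140)) = ((79 + 175) - 1549)/(-208 - 189) = (254 - 1549)/(-397) = -1295*(-1/397) = 1295/397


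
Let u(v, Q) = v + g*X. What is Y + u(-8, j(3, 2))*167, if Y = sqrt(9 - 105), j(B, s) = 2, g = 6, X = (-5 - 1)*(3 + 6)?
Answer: -55444 + 4*I*sqrt(6) ≈ -55444.0 + 9.798*I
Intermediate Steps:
X = -54 (X = -6*9 = -54)
u(v, Q) = -324 + v (u(v, Q) = v + 6*(-54) = v - 324 = -324 + v)
Y = 4*I*sqrt(6) (Y = sqrt(-96) = 4*I*sqrt(6) ≈ 9.798*I)
Y + u(-8, j(3, 2))*167 = 4*I*sqrt(6) + (-324 - 8)*167 = 4*I*sqrt(6) - 332*167 = 4*I*sqrt(6) - 55444 = -55444 + 4*I*sqrt(6)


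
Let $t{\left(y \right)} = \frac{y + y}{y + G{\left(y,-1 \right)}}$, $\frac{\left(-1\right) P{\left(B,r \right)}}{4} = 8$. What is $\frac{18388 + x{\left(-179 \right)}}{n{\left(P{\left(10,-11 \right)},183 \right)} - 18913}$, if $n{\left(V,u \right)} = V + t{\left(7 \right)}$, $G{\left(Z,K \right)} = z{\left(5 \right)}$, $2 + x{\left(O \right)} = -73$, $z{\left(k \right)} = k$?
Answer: $- \frac{109878}{113663} \approx -0.9667$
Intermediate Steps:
$P{\left(B,r \right)} = -32$ ($P{\left(B,r \right)} = \left(-4\right) 8 = -32$)
$x{\left(O \right)} = -75$ ($x{\left(O \right)} = -2 - 73 = -75$)
$G{\left(Z,K \right)} = 5$
$t{\left(y \right)} = \frac{2 y}{5 + y}$ ($t{\left(y \right)} = \frac{y + y}{y + 5} = \frac{2 y}{5 + y}$)
$n{\left(V,u \right)} = \frac{7}{6} + V$ ($n{\left(V,u \right)} = V + 2 \cdot 7 \frac{1}{5 + 7} = V + 2 \cdot 7 \cdot \frac{1}{12} = V + \frac{7}{6} = \frac{7}{6} + V$)
$\frac{18388 + x{\left(-179 \right)}}{n{\left(P{\left(10,-11 \right)},183 \right)} - 18913} = \frac{18388 - 75}{\left(\frac{7}{6} - 32\right) - 18913} = \frac{18313}{- \frac{185}{6} - 18913} = \frac{18313}{- \frac{113663}{6}} = 18313 \left(- \frac{6}{113663}\right) = - \frac{109878}{113663}$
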